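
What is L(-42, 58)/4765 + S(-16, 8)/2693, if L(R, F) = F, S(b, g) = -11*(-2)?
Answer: 261024/12832145 ≈ 0.020341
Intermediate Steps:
S(b, g) = 22
L(-42, 58)/4765 + S(-16, 8)/2693 = 58/4765 + 22/2693 = 261024/12832145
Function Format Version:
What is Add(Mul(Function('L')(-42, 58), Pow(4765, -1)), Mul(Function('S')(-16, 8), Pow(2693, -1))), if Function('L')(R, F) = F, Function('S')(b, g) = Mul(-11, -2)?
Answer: Rational(261024, 12832145) ≈ 0.020341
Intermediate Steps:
Function('S')(b, g) = 22
Add(Mul(Function('L')(-42, 58), Pow(4765, -1)), Mul(Function('S')(-16, 8), Pow(2693, -1))) = Add(Mul(58, Pow(4765, -1)), Mul(22, Pow(2693, -1))) = Add(Mul(58, Rational(1, 4765)), Mul(22, Rational(1, 2693))) = Add(Rational(58, 4765), Rational(22, 2693)) = Rational(261024, 12832145)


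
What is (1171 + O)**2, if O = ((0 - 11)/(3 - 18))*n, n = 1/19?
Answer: 111386392516/81225 ≈ 1.3713e+6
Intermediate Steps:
n = 1/19 ≈ 0.052632
O = 11/285 (O = ((0 - 11)/(3 - 18))*(1/19) = -11/(-15)*(1/19) = -11*(-1/15)*(1/19) = (11/15)*(1/19) = 11/285 ≈ 0.038597)
(1171 + O)**2 = (1171 + 11/285)**2 = (333746/285)**2 = 111386392516/81225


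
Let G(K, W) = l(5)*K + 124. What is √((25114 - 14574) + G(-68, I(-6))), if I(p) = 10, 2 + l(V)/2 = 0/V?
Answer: 2*√2734 ≈ 104.58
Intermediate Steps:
l(V) = -4 (l(V) = -4 + 2*(0/V) = -4 + 2*0 = -4 + 0 = -4)
G(K, W) = 124 - 4*K (G(K, W) = -4*K + 124 = 124 - 4*K)
√((25114 - 14574) + G(-68, I(-6))) = √((25114 - 14574) + (124 - 4*(-68))) = √(10540 + (124 + 272)) = √(10540 + 396) = √10936 = 2*√2734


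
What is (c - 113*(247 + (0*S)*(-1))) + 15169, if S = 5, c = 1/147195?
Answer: -1875558689/147195 ≈ -12742.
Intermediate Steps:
c = 1/147195 ≈ 6.7937e-6
(c - 113*(247 + (0*S)*(-1))) + 15169 = (1/147195 - 113*(247 + (0*5)*(-1))) + 15169 = (1/147195 - 113*(247 + 0*(-1))) + 15169 = (1/147195 - 113*(247 + 0)) + 15169 = (1/147195 - 113*247) + 15169 = (1/147195 - 27911) + 15169 = -4108359644/147195 + 15169 = -1875558689/147195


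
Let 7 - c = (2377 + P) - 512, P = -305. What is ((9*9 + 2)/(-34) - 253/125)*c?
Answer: 29471281/4250 ≈ 6934.4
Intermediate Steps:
c = -1553 (c = 7 - ((2377 - 305) - 512) = 7 - (2072 - 512) = 7 - 1*1560 = 7 - 1560 = -1553)
((9*9 + 2)/(-34) - 253/125)*c = ((9*9 + 2)/(-34) - 253/125)*(-1553) = ((81 + 2)*(-1/34) - 253*1/125)*(-1553) = (83*(-1/34) - 253/125)*(-1553) = (-83/34 - 253/125)*(-1553) = -18977/4250*(-1553) = 29471281/4250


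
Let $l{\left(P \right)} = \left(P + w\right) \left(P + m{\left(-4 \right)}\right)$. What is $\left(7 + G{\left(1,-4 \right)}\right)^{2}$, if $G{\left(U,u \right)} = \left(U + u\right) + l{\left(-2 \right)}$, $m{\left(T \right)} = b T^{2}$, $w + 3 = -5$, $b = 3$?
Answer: $207936$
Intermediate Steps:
$w = -8$ ($w = -3 - 5 = -8$)
$m{\left(T \right)} = 3 T^{2}$
$l{\left(P \right)} = \left(-8 + P\right) \left(48 + P\right)$ ($l{\left(P \right)} = \left(P - 8\right) \left(P + 3 \left(-4\right)^{2}\right) = \left(-8 + P\right) \left(P + 3 \cdot 16\right) = \left(-8 + P\right) \left(P + 48\right) = \left(-8 + P\right) \left(48 + P\right)$)
$G{\left(U,u \right)} = -460 + U + u$ ($G{\left(U,u \right)} = \left(U + u\right) + \left(-384 + \left(-2\right)^{2} + 40 \left(-2\right)\right) = \left(U + u\right) - 460 = -460 + U + u$)
$\left(7 + G{\left(1,-4 \right)}\right)^{2} = \left(7 - 463\right)^{2} = \left(-456\right)^{2} = 207936$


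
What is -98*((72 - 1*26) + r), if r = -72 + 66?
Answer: -3920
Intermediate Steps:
r = -6
-98*((72 - 1*26) + r) = -98*((72 - 1*26) - 6) = -98*((72 - 26) - 6) = -98*(46 - 6) = -98*40 = -3920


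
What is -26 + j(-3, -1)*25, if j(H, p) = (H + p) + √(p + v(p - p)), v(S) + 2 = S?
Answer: -126 + 25*I*√3 ≈ -126.0 + 43.301*I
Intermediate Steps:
v(S) = -2 + S
j(H, p) = H + p + √(-2 + p) (j(H, p) = (H + p) + √(p + (-2 + (p - p))) = (H + p) + √(p + (-2 + 0)) = (H + p) + √(p - 2) = (H + p) + √(-2 + p) = H + p + √(-2 + p))
-26 + j(-3, -1)*25 = -26 + (-3 - 1 + √(-2 - 1))*25 = -26 + (-3 - 1 + √(-3))*25 = -26 + (-3 - 1 + I*√3)*25 = -26 + (-4 + I*√3)*25 = -26 + (-100 + 25*I*√3) = -126 + 25*I*√3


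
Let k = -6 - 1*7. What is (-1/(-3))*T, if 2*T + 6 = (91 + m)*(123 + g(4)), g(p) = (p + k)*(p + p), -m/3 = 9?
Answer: 543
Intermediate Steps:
k = -13 (k = -6 - 7 = -13)
m = -27 (m = -3*9 = -27)
g(p) = 2*p*(-13 + p) (g(p) = (p - 13)*(p + p) = (-13 + p)*(2*p) = 2*p*(-13 + p))
T = 1629 (T = -3 + ((91 - 27)*(123 + 2*4*(-13 + 4)))/2 = -3 + (64*(123 + 2*4*(-9)))/2 = -3 + (64*(123 - 72))/2 = -3 + (64*51)/2 = -3 + (1/2)*3264 = -3 + 1632 = 1629)
(-1/(-3))*T = -1/(-3)*1629 = -1*(-1/3)*1629 = (1/3)*1629 = 543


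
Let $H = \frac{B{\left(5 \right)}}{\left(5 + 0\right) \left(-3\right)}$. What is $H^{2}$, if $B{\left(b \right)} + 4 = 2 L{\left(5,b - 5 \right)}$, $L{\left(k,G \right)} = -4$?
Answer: $\frac{16}{25} \approx 0.64$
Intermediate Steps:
$B{\left(b \right)} = -12$ ($B{\left(b \right)} = -4 + 2 \left(-4\right) = -4 - 8 = -12$)
$H = \frac{4}{5}$ ($H = - \frac{12}{\left(5 + 0\right) \left(-3\right)} = - \frac{12}{5 \left(-3\right)} = - \frac{12}{-15} = \left(-12\right) \left(- \frac{1}{15}\right) = \frac{4}{5} \approx 0.8$)
$H^{2} = \left(\frac{4}{5}\right)^{2} = \frac{16}{25}$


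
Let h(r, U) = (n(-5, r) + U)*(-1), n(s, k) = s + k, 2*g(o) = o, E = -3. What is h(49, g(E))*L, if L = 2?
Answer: -85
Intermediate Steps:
g(o) = o/2
n(s, k) = k + s
h(r, U) = 5 - U - r (h(r, U) = ((r - 5) + U)*(-1) = ((-5 + r) + U)*(-1) = (-5 + U + r)*(-1) = 5 - U - r)
h(49, g(E))*L = (5 - (-3)/2 - 1*49)*2 = (5 - 1*(-3/2) - 49)*2 = (5 + 3/2 - 49)*2 = -85/2*2 = -85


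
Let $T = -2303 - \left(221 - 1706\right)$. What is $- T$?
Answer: $818$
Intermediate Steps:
$T = -818$ ($T = -2303 - \left(221 - 1706\right) = -2303 - -1485 = -2303 + 1485 = -818$)
$- T = \left(-1\right) \left(-818\right) = 818$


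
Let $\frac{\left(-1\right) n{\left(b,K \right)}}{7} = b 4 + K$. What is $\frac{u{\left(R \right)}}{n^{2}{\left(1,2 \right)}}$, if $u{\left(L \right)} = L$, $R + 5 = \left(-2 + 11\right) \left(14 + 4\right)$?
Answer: $\frac{157}{1764} \approx 0.089002$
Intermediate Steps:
$n{\left(b,K \right)} = - 28 b - 7 K$ ($n{\left(b,K \right)} = - 7 \left(b 4 + K\right) = - 7 \left(4 b + K\right) = - 7 \left(K + 4 b\right) = - 28 b - 7 K$)
$R = 157$ ($R = -5 + \left(-2 + 11\right) \left(14 + 4\right) = -5 + 9 \cdot 18 = -5 + 162 = 157$)
$\frac{u{\left(R \right)}}{n^{2}{\left(1,2 \right)}} = \frac{157}{\left(\left(-28\right) 1 - 14\right)^{2}} = \frac{157}{\left(-28 - 14\right)^{2}} = \frac{157}{\left(-42\right)^{2}} = \frac{157}{1764}$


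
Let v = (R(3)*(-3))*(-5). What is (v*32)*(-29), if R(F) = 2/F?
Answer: -9280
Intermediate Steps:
v = 10 (v = ((2/3)*(-3))*(-5) = -2*(-5) = 10)
(v*32)*(-29) = (10*32)*(-29) = 320*(-29) = -9280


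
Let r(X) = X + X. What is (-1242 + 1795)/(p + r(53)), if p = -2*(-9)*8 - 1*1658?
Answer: -553/1408 ≈ -0.39276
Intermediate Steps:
p = -1514 (p = 18*8 - 1658 = 144 - 1658 = -1514)
r(X) = 2*X
(-1242 + 1795)/(p + r(53)) = (-1242 + 1795)/(-1514 + 2*53) = 553/(-1514 + 106) = 553/(-1408) = 553*(-1/1408) = -553/1408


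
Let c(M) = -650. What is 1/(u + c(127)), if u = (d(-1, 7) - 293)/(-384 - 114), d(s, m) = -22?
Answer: -166/107795 ≈ -0.0015400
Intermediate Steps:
u = 105/166 (u = (-22 - 293)/(-384 - 114) = -315/(-498) = -315*(-1/498) = 105/166 ≈ 0.63253)
1/(u + c(127)) = 1/(105/166 - 650) = 1/(-107795/166) = -166/107795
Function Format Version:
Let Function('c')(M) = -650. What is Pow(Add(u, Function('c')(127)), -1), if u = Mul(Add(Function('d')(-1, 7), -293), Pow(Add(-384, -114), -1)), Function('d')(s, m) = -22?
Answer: Rational(-166, 107795) ≈ -0.0015400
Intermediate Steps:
u = Rational(105, 166) (u = Mul(Add(-22, -293), Pow(Add(-384, -114), -1)) = Mul(-315, Pow(-498, -1)) = Mul(-315, Rational(-1, 498)) = Rational(105, 166) ≈ 0.63253)
Pow(Add(u, Function('c')(127)), -1) = Pow(Add(Rational(105, 166), -650), -1) = Pow(Rational(-107795, 166), -1) = Rational(-166, 107795)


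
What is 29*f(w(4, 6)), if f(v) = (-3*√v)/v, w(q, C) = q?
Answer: -87/2 ≈ -43.500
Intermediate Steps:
f(v) = -3/√v
29*f(w(4, 6)) = 29*(-3/√4) = 29*(-3*½) = 29*(-3/2) = -87/2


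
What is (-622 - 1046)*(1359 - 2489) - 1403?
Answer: 1883437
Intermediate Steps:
(-622 - 1046)*(1359 - 2489) - 1403 = -1668*(-1130) - 1403 = 1884840 - 1403 = 1883437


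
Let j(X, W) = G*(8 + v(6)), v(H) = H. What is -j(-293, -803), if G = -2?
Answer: 28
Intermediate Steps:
j(X, W) = -28 (j(X, W) = -2*(8 + 6) = -2*14 = -28)
-j(-293, -803) = -1*(-28) = 28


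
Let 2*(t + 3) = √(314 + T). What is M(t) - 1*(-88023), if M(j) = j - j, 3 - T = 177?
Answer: 88023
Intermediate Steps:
T = -174 (T = 3 - 1*177 = 3 - 177 = -174)
t = -3 + √35 (t = -3 + √(314 - 174)/2 = -3 + √140/2 = -3 + (2*√35)/2 = -3 + √35 ≈ 2.9161)
M(j) = 0
M(t) - 1*(-88023) = 0 - 1*(-88023) = 0 + 88023 = 88023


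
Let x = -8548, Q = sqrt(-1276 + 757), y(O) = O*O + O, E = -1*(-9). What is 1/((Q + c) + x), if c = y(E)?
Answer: -8458/71538283 - I*sqrt(519)/71538283 ≈ -0.00011823 - 3.1845e-7*I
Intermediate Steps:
E = 9
y(O) = O + O**2 (y(O) = O**2 + O = O + O**2)
Q = I*sqrt(519) (Q = sqrt(-519) = I*sqrt(519) ≈ 22.782*I)
c = 90 (c = 9*(1 + 9) = 9*10 = 90)
1/((Q + c) + x) = 1/((I*sqrt(519) + 90) - 8548) = 1/((90 + I*sqrt(519)) - 8548) = 1/(-8458 + I*sqrt(519))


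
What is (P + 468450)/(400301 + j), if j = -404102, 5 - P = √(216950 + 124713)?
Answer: -468455/3801 + √341663/3801 ≈ -123.09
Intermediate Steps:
P = 5 - √341663 (P = 5 - √(216950 + 124713) = 5 - √341663 ≈ -579.52)
(P + 468450)/(400301 + j) = ((5 - √341663) + 468450)/(400301 - 404102) = (468455 - √341663)/(-3801) = (468455 - √341663)*(-1/3801) = -468455/3801 + √341663/3801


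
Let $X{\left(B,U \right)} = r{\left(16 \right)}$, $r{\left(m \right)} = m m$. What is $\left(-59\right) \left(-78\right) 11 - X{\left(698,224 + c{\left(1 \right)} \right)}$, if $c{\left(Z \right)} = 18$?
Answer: $50366$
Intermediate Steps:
$r{\left(m \right)} = m^{2}$
$X{\left(B,U \right)} = 256$ ($X{\left(B,U \right)} = 16^{2} = 256$)
$\left(-59\right) \left(-78\right) 11 - X{\left(698,224 + c{\left(1 \right)} \right)} = \left(-59\right) \left(-78\right) 11 - 256 = 4602 \cdot 11 - 256 = 50622 - 256 = 50366$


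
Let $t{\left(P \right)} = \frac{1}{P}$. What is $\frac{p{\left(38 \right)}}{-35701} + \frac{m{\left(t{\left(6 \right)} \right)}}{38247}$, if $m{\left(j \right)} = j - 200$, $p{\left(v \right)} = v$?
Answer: $- \frac{246535}{39199698} \approx -0.0062892$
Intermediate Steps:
$m{\left(j \right)} = -200 + j$
$\frac{p{\left(38 \right)}}{-35701} + \frac{m{\left(t{\left(6 \right)} \right)}}{38247} = \frac{38}{-35701} + \frac{-200 + \frac{1}{6}}{38247} = 38 \left(- \frac{1}{35701}\right) + \left(-200 + \frac{1}{6}\right) \frac{1}{38247} = - \frac{2}{1879} - \frac{109}{20862} = - \frac{246535}{39199698}$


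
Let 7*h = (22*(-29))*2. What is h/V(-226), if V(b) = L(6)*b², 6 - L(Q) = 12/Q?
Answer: -319/357532 ≈ -0.00089223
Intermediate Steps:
h = -1276/7 (h = ((22*(-29))*2)/7 = (-638*2)/7 = (⅐)*(-1276) = -1276/7 ≈ -182.29)
L(Q) = 6 - 12/Q
V(b) = 4*b² (V(b) = (6 - 12/6)*b² = (6 - 12*⅙)*b² = (6 - 2)*b² = 4*b²)
h/V(-226) = -1276/(7*(4*(-226)²)) = -1276/(7*(4*51076)) = -1276/7/204304 = -1276/7*1/204304 = -319/357532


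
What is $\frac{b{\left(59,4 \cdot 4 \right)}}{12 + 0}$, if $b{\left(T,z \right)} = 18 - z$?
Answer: $\frac{1}{6} \approx 0.16667$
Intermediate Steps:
$\frac{b{\left(59,4 \cdot 4 \right)}}{12 + 0} = \frac{18 - 4 \cdot 4}{12 + 0} = \frac{18 - 16}{12} = \frac{1}{12} \cdot 2 = \frac{1}{6}$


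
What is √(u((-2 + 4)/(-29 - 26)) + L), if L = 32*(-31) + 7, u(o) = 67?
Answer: 3*I*√102 ≈ 30.299*I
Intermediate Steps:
L = -985 (L = -992 + 7 = -985)
√(u((-2 + 4)/(-29 - 26)) + L) = √(67 - 985) = √(-918) = 3*I*√102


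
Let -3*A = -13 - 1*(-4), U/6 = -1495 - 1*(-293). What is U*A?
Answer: -21636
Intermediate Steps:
U = -7212 (U = 6*(-1495 - 1*(-293)) = 6*(-1495 + 293) = 6*(-1202) = -7212)
A = 3 (A = -(-13 - 1*(-4))/3 = -(-13 + 4)/3 = -1/3*(-9) = 3)
U*A = -7212*3 = -21636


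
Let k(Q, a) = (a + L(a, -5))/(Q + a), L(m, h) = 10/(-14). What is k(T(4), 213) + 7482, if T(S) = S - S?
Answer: 11157148/1491 ≈ 7483.0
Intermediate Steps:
L(m, h) = -5/7 (L(m, h) = 10*(-1/14) = -5/7)
T(S) = 0
k(Q, a) = (-5/7 + a)/(Q + a) (k(Q, a) = (a - 5/7)/(Q + a) = (-5/7 + a)/(Q + a))
k(T(4), 213) + 7482 = (-5/7 + 213)/(0 + 213) + 7482 = (1486/7)/213 + 7482 = (1/213)*(1486/7) + 7482 = 1486/1491 + 7482 = 11157148/1491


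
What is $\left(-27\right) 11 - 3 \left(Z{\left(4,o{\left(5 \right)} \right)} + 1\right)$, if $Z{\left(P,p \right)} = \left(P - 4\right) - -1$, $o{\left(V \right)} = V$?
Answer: $-303$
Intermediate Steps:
$Z{\left(P,p \right)} = -3 + P$ ($Z{\left(P,p \right)} = \left(-4 + P\right) + 1 = -3 + P$)
$\left(-27\right) 11 - 3 \left(Z{\left(4,o{\left(5 \right)} \right)} + 1\right) = \left(-27\right) 11 - 3 \left(\left(-3 + 4\right) + 1\right) = -297 - 3 \left(1 + 1\right) = -297 - 6 = -303$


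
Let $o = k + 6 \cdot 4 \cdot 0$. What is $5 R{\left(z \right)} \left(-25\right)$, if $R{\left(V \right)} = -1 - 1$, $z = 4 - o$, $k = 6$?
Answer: $250$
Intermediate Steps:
$o = 6$ ($o = 6 + 6 \cdot 4 \cdot 0 = 6 + 24 \cdot 0 = 6 + 0 = 6$)
$z = -2$ ($z = 4 - 6 = -2$)
$R{\left(V \right)} = -2$ ($R{\left(V \right)} = -1 - 1 = -2$)
$5 R{\left(z \right)} \left(-25\right) = 5 \left(-2\right) \left(-25\right) = \left(-10\right) \left(-25\right) = 250$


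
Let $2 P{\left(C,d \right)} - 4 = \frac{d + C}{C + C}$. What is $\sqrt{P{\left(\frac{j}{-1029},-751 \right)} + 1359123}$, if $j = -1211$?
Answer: $\frac{21 \sqrt{92227857}}{173} \approx 1165.7$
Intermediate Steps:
$P{\left(C,d \right)} = 2 + \frac{C + d}{4 C}$ ($P{\left(C,d \right)} = 2 + \frac{\left(d + C\right) \frac{1}{C + C}}{2} = 2 + \frac{\left(C + d\right) \frac{1}{2 C}}{2} = 2 + \frac{\frac{1}{2} \frac{1}{C} \left(C + d\right)}{2} = 2 + \frac{C + d}{4 C}$)
$\sqrt{P{\left(\frac{j}{-1029},-751 \right)} + 1359123} = \sqrt{\frac{-751 + 9 \left(- \frac{1211}{-1029}\right)}{4 \left(- \frac{1211}{-1029}\right)} + 1359123} = \sqrt{\frac{-751 + 9 \left(\left(-1211\right) \left(- \frac{1}{1029}\right)\right)}{4 \left(\left(-1211\right) \left(- \frac{1}{1029}\right)\right)} + 1359123} = \sqrt{\frac{-751 + 9 \cdot \frac{173}{147}}{4 \cdot \frac{173}{147}} + 1359123} = \sqrt{\frac{1}{4} \cdot \frac{147}{173} \left(-751 + \frac{519}{49}\right) + 1359123} = \sqrt{\frac{1}{4} \cdot \frac{147}{173} \left(- \frac{36280}{49}\right) + 1359123} = \sqrt{- \frac{27210}{173} + 1359123} = \sqrt{\frac{235101069}{173}} = \frac{21 \sqrt{92227857}}{173}$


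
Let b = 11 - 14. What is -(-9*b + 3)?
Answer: -30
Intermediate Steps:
b = -3
-(-9*b + 3) = -(-9*(-3) + 3) = -(27 + 3) = -1*30 = -30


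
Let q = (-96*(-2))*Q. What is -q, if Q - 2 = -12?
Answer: 1920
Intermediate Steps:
Q = -10 (Q = 2 - 12 = -10)
q = -1920 (q = -96*(-2)*(-10) = 192*(-10) = -1920)
-q = -1*(-1920) = 1920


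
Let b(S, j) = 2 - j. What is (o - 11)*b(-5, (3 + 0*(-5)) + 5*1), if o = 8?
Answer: 18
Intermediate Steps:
(o - 11)*b(-5, (3 + 0*(-5)) + 5*1) = (8 - 11)*(2 - ((3 + 0*(-5)) + 5*1)) = -3*(2 - ((3 + 0) + 5)) = -3*(2 - (3 + 5)) = -3*(2 - 1*8) = -3*(2 - 8) = -3*(-6) = 18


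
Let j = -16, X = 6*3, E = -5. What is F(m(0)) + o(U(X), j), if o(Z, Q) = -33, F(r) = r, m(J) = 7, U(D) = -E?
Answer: -26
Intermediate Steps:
X = 18
U(D) = 5 (U(D) = -1*(-5) = 5)
F(m(0)) + o(U(X), j) = 7 - 33 = -26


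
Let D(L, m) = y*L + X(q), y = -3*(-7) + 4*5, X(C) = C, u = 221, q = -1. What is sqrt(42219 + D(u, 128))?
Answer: sqrt(51279) ≈ 226.45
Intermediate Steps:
y = 41 (y = 21 + 20 = 41)
D(L, m) = -1 + 41*L (D(L, m) = 41*L - 1 = -1 + 41*L)
sqrt(42219 + D(u, 128)) = sqrt(42219 + (-1 + 41*221)) = sqrt(42219 + (-1 + 9061)) = sqrt(42219 + 9060) = sqrt(51279)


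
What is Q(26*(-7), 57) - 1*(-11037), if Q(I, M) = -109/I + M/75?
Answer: 50224533/4550 ≈ 11038.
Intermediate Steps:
Q(I, M) = -109/I + M/75 (Q(I, M) = -109/I + M*(1/75) = -109/I + M/75)
Q(26*(-7), 57) - 1*(-11037) = (-109/(26*(-7)) + (1/75)*57) - 1*(-11037) = (-109/(-182) + 19/25) + 11037 = (-109*(-1/182) + 19/25) + 11037 = (109/182 + 19/25) + 11037 = 6183/4550 + 11037 = 50224533/4550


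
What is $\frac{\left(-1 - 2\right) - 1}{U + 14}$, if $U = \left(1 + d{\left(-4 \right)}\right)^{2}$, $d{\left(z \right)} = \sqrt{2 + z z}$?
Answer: $- \frac{44}{339} + \frac{8 \sqrt{2}}{339} \approx -0.09642$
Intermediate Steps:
$d{\left(z \right)} = \sqrt{2 + z^{2}}$
$U = \left(1 + 3 \sqrt{2}\right)^{2}$ ($U = \left(1 + \sqrt{2 + \left(-4\right)^{2}}\right)^{2} = \left(1 + \sqrt{2 + 16}\right)^{2} = \left(1 + \sqrt{18}\right)^{2} = \left(1 + 3 \sqrt{2}\right)^{2} \approx 27.485$)
$\frac{\left(-1 - 2\right) - 1}{U + 14} = \frac{\left(-1 - 2\right) - 1}{\left(19 + 6 \sqrt{2}\right) + 14} = \frac{-3 - 1}{33 + 6 \sqrt{2}} = \frac{1}{33 + 6 \sqrt{2}} \left(-4\right) = - \frac{4}{33 + 6 \sqrt{2}}$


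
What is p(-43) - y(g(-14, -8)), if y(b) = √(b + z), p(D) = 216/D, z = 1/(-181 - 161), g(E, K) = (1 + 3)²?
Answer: -216/43 - √207898/114 ≈ -9.0229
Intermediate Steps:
g(E, K) = 16 (g(E, K) = 4² = 16)
z = -1/342 (z = 1/(-342) = -1/342 ≈ -0.0029240)
y(b) = √(-1/342 + b) (y(b) = √(b - 1/342) = √(-1/342 + b))
p(-43) - y(g(-14, -8)) = 216/(-43) - √(-38 + 12996*16)/114 = 216*(-1/43) - √(-38 + 207936)/114 = -216/43 - √207898/114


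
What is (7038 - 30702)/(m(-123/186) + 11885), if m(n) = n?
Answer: -1467168/736829 ≈ -1.9912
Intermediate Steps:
(7038 - 30702)/(m(-123/186) + 11885) = (7038 - 30702)/(-123/186 + 11885) = -23664/(-123*1/186 + 11885) = -23664/(-41/62 + 11885) = -23664/736829/62 = -23664*62/736829 = -1467168/736829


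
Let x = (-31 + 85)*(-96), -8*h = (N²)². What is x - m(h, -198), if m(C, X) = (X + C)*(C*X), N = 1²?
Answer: -8973/32 ≈ -280.41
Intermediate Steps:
N = 1
h = -⅛ (h = -(1²)²/8 = -⅛*1² = -⅛*1 = -⅛ ≈ -0.12500)
m(C, X) = C*X*(C + X) (m(C, X) = (C + X)*(C*X) = C*X*(C + X))
x = -5184 (x = 54*(-96) = -5184)
x - m(h, -198) = -5184 - (-1)*(-198)*(-⅛ - 198)/8 = -5184 - (-1)*(-198)*(-1585)/(8*8) = -5184 - 1*(-156915/32) = -5184 + 156915/32 = -8973/32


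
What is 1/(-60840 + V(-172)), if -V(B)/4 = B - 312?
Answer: -1/58904 ≈ -1.6977e-5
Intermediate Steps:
V(B) = 1248 - 4*B (V(B) = -4*(B - 312) = -4*(-312 + B) = 1248 - 4*B)
1/(-60840 + V(-172)) = 1/(-60840 + (1248 - 4*(-172))) = 1/(-60840 + (1248 + 688)) = 1/(-60840 + 1936) = 1/(-58904) = -1/58904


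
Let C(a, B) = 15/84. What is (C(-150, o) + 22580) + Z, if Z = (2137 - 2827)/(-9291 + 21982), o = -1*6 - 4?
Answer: 1146257425/50764 ≈ 22580.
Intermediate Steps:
o = -10 (o = -6 - 4 = -10)
C(a, B) = 5/28 (C(a, B) = 15*(1/84) = 5/28)
Z = -690/12691 ≈ -0.054369
(C(-150, o) + 22580) + Z = (5/28 + 22580) - 690/12691 = 632245/28 - 690/12691 = 1146257425/50764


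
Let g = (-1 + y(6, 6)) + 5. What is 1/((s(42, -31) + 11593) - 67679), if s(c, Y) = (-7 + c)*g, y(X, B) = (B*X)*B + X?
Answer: -1/48176 ≈ -2.0757e-5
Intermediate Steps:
y(X, B) = X + X*B² (y(X, B) = X*B² + X = X + X*B²)
g = 226 (g = (-1 + 6*(1 + 6²)) + 5 = (-1 + 6*(1 + 36)) + 5 = (-1 + 6*37) + 5 = (-1 + 222) + 5 = 221 + 5 = 226)
s(c, Y) = -1582 + 226*c (s(c, Y) = (-7 + c)*226 = -1582 + 226*c)
1/((s(42, -31) + 11593) - 67679) = 1/(((-1582 + 226*42) + 11593) - 67679) = 1/(((-1582 + 9492) + 11593) - 67679) = 1/((7910 + 11593) - 67679) = 1/(19503 - 67679) = 1/(-48176) = -1/48176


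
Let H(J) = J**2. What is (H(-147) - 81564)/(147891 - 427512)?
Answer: 19985/93207 ≈ 0.21442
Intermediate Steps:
(H(-147) - 81564)/(147891 - 427512) = ((-147)**2 - 81564)/(147891 - 427512) = (21609 - 81564)/(-279621) = -59955*(-1/279621) = 19985/93207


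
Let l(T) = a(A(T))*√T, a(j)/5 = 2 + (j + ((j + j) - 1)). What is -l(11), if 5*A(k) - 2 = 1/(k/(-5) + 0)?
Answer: -106*√11/11 ≈ -31.960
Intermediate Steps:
A(k) = ⅖ - 1/k (A(k) = ⅖ + 1/(5*(k/(-5) + 0)) = ⅖ + 1/(5*(k*(-⅕) + 0)) = ⅖ + 1/(5*(-k/5 + 0)) = ⅖ + 1/(5*((-k/5))) = ⅖ + (-5/k)/5 = ⅖ - 1/k)
a(j) = 5 + 15*j (a(j) = 5*(2 + (j + ((j + j) - 1))) = 5*(2 + (j + (2*j - 1))) = 5*(2 + (j + (-1 + 2*j))) = 5*(2 + (-1 + 3*j)) = 5*(1 + 3*j) = 5 + 15*j)
l(T) = √T*(11 - 15/T) (l(T) = (5 + 15*(⅖ - 1/T))*√T = (5 + (6 - 15/T))*√T = (11 - 15/T)*√T = √T*(11 - 15/T))
-l(11) = -(-15 + 11*11)/√11 = -√11/11*(-15 + 121) = -√11/11*106 = -106*√11/11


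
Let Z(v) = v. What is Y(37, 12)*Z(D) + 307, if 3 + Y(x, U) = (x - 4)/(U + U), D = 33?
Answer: 2027/8 ≈ 253.38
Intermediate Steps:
Y(x, U) = -3 + (-4 + x)/(2*U) (Y(x, U) = -3 + (x - 4)/(U + U) = -3 + (-4 + x)/((2*U)) = -3 + (-4 + x)*(1/(2*U)) = -3 + (-4 + x)/(2*U))
Y(37, 12)*Z(D) + 307 = ((½)*(-4 + 37 - 6*12)/12)*33 + 307 = ((½)*(1/12)*(-4 + 37 - 72))*33 + 307 = ((½)*(1/12)*(-39))*33 + 307 = -13/8*33 + 307 = -429/8 + 307 = 2027/8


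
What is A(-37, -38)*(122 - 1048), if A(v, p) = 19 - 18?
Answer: -926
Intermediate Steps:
A(v, p) = 1
A(-37, -38)*(122 - 1048) = 1*(122 - 1048) = 1*(-926) = -926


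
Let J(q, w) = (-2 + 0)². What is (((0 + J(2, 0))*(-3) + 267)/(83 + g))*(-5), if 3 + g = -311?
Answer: 425/77 ≈ 5.5195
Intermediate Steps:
g = -314 (g = -3 - 311 = -314)
J(q, w) = 4 (J(q, w) = (-2)² = 4)
(((0 + J(2, 0))*(-3) + 267)/(83 + g))*(-5) = (((0 + 4)*(-3) + 267)/(83 - 314))*(-5) = ((4*(-3) + 267)/(-231))*(-5) = ((-12 + 267)*(-1/231))*(-5) = (255*(-1/231))*(-5) = -85/77*(-5) = 425/77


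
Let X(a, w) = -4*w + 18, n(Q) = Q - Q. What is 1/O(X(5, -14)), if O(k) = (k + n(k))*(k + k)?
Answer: 1/10952 ≈ 9.1308e-5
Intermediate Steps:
n(Q) = 0
X(a, w) = 18 - 4*w
O(k) = 2*k**2 (O(k) = (k + 0)*(k + k) = k*(2*k) = 2*k**2)
1/O(X(5, -14)) = 1/(2*(18 - 4*(-14))**2) = 1/(2*(18 + 56)**2) = 1/(2*74**2) = 1/(2*5476) = 1/10952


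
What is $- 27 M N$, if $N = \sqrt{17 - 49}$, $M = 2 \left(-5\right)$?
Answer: $1080 i \sqrt{2} \approx 1527.4 i$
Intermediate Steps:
$M = -10$
$N = 4 i \sqrt{2}$ ($N = \sqrt{-32} = 4 i \sqrt{2} \approx 5.6569 i$)
$- 27 M N = \left(-27\right) \left(-10\right) 4 i \sqrt{2} = 270 \cdot 4 i \sqrt{2} = 1080 i \sqrt{2}$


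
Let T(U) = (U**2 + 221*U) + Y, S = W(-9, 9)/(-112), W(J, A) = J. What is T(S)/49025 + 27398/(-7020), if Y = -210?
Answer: -843293253281/215854329600 ≈ -3.9068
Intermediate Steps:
S = 9/112 (S = -9/(-112) = -9*(-1/112) = 9/112 ≈ 0.080357)
T(U) = -210 + U**2 + 221*U (T(U) = (U**2 + 221*U) - 210 = -210 + U**2 + 221*U)
T(S)/49025 + 27398/(-7020) = (-210 + (9/112)**2 + 221*(9/112))/49025 + 27398/(-7020) = (-210 + 81/12544 + 1989/112)*(1/49025) + 27398*(-1/7020) = -2411391/12544*1/49025 - 13699/3510 = -2411391/614969600 - 13699/3510 = -843293253281/215854329600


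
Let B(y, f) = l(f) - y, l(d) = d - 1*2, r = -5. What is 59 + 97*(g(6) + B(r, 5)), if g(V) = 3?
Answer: 1126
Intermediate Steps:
l(d) = -2 + d (l(d) = d - 2 = -2 + d)
B(y, f) = -2 + f - y (B(y, f) = (-2 + f) - y = -2 + f - y)
59 + 97*(g(6) + B(r, 5)) = 59 + 97*(3 + (-2 + 5 - 1*(-5))) = 59 + 97*(3 + (-2 + 5 + 5)) = 59 + 97*(3 + 8) = 59 + 97*11 = 59 + 1067 = 1126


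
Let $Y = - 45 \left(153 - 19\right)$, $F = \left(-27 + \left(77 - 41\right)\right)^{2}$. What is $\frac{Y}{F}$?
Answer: $- \frac{670}{9} \approx -74.444$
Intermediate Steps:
$F = 81$ ($F = \left(-27 + \left(77 - 41\right)\right)^{2} = \left(-27 + 36\right)^{2} = 9^{2} = 81$)
$Y = -6030$ ($Y = \left(-45\right) 134 = -6030$)
$\frac{Y}{F} = - \frac{6030}{81} = \left(-6030\right) \frac{1}{81} = - \frac{670}{9}$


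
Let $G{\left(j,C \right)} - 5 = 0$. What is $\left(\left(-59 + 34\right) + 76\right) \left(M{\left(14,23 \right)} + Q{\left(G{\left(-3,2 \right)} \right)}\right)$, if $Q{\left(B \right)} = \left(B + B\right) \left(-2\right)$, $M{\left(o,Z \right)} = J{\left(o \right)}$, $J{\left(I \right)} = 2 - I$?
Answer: $-1632$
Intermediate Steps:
$G{\left(j,C \right)} = 5$ ($G{\left(j,C \right)} = 5 + 0 = 5$)
$M{\left(o,Z \right)} = 2 - o$
$Q{\left(B \right)} = - 4 B$ ($Q{\left(B \right)} = 2 B \left(-2\right) = - 4 B$)
$\left(\left(-59 + 34\right) + 76\right) \left(M{\left(14,23 \right)} + Q{\left(G{\left(-3,2 \right)} \right)}\right) = \left(\left(-59 + 34\right) + 76\right) \left(\left(2 - 14\right) - 20\right) = \left(-25 + 76\right) \left(\left(2 - 14\right) - 20\right) = 51 \left(-12 - 20\right) = 51 \left(-32\right) = -1632$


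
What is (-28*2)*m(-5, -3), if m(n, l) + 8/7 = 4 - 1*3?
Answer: 8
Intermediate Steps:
m(n, l) = -⅐ (m(n, l) = -8/7 + (4 - 1*3) = -8/7 + (4 - 3) = -8/7 + 1 = -⅐)
(-28*2)*m(-5, -3) = -28*2*(-⅐) = -56*(-⅐) = 8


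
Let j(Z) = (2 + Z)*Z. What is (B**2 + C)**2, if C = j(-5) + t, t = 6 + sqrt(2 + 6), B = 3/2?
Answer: 8777/16 + 93*sqrt(2) ≈ 680.08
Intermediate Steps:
j(Z) = Z*(2 + Z)
B = 3/2 (B = 3*(1/2) = 3/2 ≈ 1.5000)
t = 6 + 2*sqrt(2) (t = 6 + sqrt(8) = 6 + 2*sqrt(2) ≈ 8.8284)
C = 21 + 2*sqrt(2) (C = -5*(2 - 5) + (6 + 2*sqrt(2)) = -5*(-3) + (6 + 2*sqrt(2)) = 15 + (6 + 2*sqrt(2)) = 21 + 2*sqrt(2) ≈ 23.828)
(B**2 + C)**2 = ((3/2)**2 + (21 + 2*sqrt(2)))**2 = (9/4 + (21 + 2*sqrt(2)))**2 = (93/4 + 2*sqrt(2))**2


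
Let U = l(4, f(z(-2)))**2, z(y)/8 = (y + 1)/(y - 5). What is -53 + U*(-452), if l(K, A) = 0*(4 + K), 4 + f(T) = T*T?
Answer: -53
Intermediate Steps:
z(y) = 8*(1 + y)/(-5 + y) (z(y) = 8*((y + 1)/(y - 5)) = 8*((1 + y)/(-5 + y)) = 8*(1 + y)/(-5 + y))
f(T) = -4 + T**2 (f(T) = -4 + T*T = -4 + T**2)
l(K, A) = 0
U = 0 (U = 0**2 = 0)
-53 + U*(-452) = -53 + 0*(-452) = -53 + 0 = -53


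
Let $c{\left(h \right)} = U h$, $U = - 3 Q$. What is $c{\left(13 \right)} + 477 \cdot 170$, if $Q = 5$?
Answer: $80895$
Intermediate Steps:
$U = -15$ ($U = \left(-3\right) 5 = -15$)
$c{\left(h \right)} = - 15 h$
$c{\left(13 \right)} + 477 \cdot 170 = \left(-15\right) 13 + 477 \cdot 170 = -195 + 81090 = 80895$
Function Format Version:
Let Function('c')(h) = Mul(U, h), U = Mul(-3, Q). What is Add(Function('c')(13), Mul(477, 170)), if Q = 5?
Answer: 80895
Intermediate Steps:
U = -15 (U = Mul(-3, 5) = -15)
Function('c')(h) = Mul(-15, h)
Add(Function('c')(13), Mul(477, 170)) = Add(Mul(-15, 13), Mul(477, 170)) = Add(-195, 81090) = 80895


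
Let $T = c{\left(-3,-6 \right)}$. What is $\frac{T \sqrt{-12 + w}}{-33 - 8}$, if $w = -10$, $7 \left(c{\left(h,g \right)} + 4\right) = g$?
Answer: $\frac{34 i \sqrt{22}}{287} \approx 0.55566 i$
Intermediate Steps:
$c{\left(h,g \right)} = -4 + \frac{g}{7}$
$T = - \frac{34}{7}$ ($T = -4 + \frac{1}{7} \left(-6\right) = -4 - \frac{6}{7} = - \frac{34}{7} \approx -4.8571$)
$\frac{T \sqrt{-12 + w}}{-33 - 8} = \frac{\left(- \frac{34}{7}\right) \sqrt{-12 - 10}}{-33 - 8} = \frac{\left(- \frac{34}{7}\right) \sqrt{-22}}{-41} = - \frac{34 i \sqrt{22}}{7} \left(- \frac{1}{41}\right) = \frac{34 i \sqrt{22}}{287}$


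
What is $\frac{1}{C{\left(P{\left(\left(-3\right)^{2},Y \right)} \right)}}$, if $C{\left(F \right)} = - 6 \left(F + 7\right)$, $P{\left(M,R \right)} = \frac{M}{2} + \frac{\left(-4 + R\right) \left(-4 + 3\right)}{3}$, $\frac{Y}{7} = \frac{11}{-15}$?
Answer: $- \frac{15}{1309} \approx -0.011459$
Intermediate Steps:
$Y = - \frac{77}{15}$ ($Y = 7 \frac{11}{-15} = 7 \cdot 11 \left(- \frac{1}{15}\right) = 7 \left(- \frac{11}{15}\right) = - \frac{77}{15} \approx -5.1333$)
$P{\left(M,R \right)} = \frac{4}{3} + \frac{M}{2} - \frac{R}{3}$ ($P{\left(M,R \right)} = M \frac{1}{2} + \left(-4 + R\right) \left(-1\right) \frac{1}{3} = \frac{M}{2} + \left(4 - R\right) \frac{1}{3} = \frac{M}{2} - \left(- \frac{4}{3} + \frac{R}{3}\right) = \frac{4}{3} + \frac{M}{2} - \frac{R}{3}$)
$C{\left(F \right)} = -42 - 6 F$ ($C{\left(F \right)} = - 6 \left(7 + F\right) = -42 - 6 F$)
$\frac{1}{C{\left(P{\left(\left(-3\right)^{2},Y \right)} \right)}} = \frac{1}{-42 - 6 \left(\frac{4}{3} + \frac{\left(-3\right)^{2}}{2} - - \frac{77}{45}\right)} = \frac{1}{-42 - 6 \left(\frac{4}{3} + \frac{1}{2} \cdot 9 + \frac{77}{45}\right)} = \frac{1}{-42 - 6 \left(\frac{4}{3} + \frac{9}{2} + \frac{77}{45}\right)} = \frac{1}{-42 - \frac{679}{15}} = \frac{1}{- \frac{1309}{15}} = - \frac{15}{1309}$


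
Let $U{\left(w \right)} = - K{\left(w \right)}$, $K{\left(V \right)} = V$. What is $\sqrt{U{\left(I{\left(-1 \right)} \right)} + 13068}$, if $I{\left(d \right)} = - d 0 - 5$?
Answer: $\sqrt{13073} \approx 114.34$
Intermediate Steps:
$I{\left(d \right)} = -5$ ($I{\left(d \right)} = 0 - 5 = -5$)
$U{\left(w \right)} = - w$
$\sqrt{U{\left(I{\left(-1 \right)} \right)} + 13068} = \sqrt{\left(-1\right) \left(-5\right) + 13068} = \sqrt{5 + 13068} = \sqrt{13073}$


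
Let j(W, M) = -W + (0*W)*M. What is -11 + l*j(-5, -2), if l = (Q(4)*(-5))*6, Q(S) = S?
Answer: -611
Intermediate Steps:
l = -120 (l = (4*(-5))*6 = -20*6 = -120)
j(W, M) = -W (j(W, M) = -W + 0*M = -W + 0 = -W)
-11 + l*j(-5, -2) = -11 - (-120)*(-5) = -11 - 120*5 = -11 - 600 = -611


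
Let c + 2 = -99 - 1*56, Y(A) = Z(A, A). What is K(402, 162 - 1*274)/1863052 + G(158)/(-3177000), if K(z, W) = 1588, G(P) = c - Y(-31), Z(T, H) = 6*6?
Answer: 1351161259/1479729051000 ≈ 0.00091311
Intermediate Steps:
Z(T, H) = 36
Y(A) = 36
c = -157 (c = -2 + (-99 - 1*56) = -2 + (-99 - 56) = -2 - 155 = -157)
G(P) = -193 (G(P) = -157 - 1*36 = -157 - 36 = -193)
K(402, 162 - 1*274)/1863052 + G(158)/(-3177000) = 1588/1863052 - 193/(-3177000) = 1588*(1/1863052) - 193*(-1/3177000) = 397/465763 + 193/3177000 = 1351161259/1479729051000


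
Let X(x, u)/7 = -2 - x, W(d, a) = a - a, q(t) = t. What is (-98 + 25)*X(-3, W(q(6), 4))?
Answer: -511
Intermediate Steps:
W(d, a) = 0
X(x, u) = -14 - 7*x (X(x, u) = 7*(-2 - x) = -14 - 7*x)
(-98 + 25)*X(-3, W(q(6), 4)) = (-98 + 25)*(-14 - 7*(-3)) = -73*(-14 + 21) = -73*7 = -511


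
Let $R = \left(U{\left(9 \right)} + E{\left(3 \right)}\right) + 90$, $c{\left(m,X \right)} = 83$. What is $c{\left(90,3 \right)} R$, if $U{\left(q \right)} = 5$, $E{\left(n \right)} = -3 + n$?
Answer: $7885$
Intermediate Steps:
$R = 95$ ($R = \left(5 + \left(-3 + 3\right)\right) + 90 = \left(5 + 0\right) + 90 = 5 + 90 = 95$)
$c{\left(90,3 \right)} R = 83 \cdot 95 = 7885$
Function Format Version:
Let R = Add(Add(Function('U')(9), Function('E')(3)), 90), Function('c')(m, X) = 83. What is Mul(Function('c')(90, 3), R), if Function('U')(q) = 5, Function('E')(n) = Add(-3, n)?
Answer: 7885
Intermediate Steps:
R = 95 (R = Add(Add(5, Add(-3, 3)), 90) = Add(Add(5, 0), 90) = Add(5, 90) = 95)
Mul(Function('c')(90, 3), R) = Mul(83, 95) = 7885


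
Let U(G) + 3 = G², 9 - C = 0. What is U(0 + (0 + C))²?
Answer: 6084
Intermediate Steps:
C = 9 (C = 9 - 1*0 = 9 + 0 = 9)
U(G) = -3 + G²
U(0 + (0 + C))² = (-3 + (0 + (0 + 9))²)² = (-3 + (0 + 9)²)² = (-3 + 9²)² = (-3 + 81)² = 78² = 6084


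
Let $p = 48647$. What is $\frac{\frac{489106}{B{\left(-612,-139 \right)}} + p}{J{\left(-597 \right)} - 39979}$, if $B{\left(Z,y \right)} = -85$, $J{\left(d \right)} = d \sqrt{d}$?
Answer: $- \frac{145758996331}{153943212190} + \frac{2176595733 i \sqrt{597}}{153943212190} \approx -0.94684 + 0.34547 i$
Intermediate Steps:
$J{\left(d \right)} = d^{\frac{3}{2}}$
$\frac{\frac{489106}{B{\left(-612,-139 \right)}} + p}{J{\left(-597 \right)} - 39979} = \frac{\frac{489106}{-85} + 48647}{\left(-597\right)^{\frac{3}{2}} - 39979} = \frac{489106 \left(- \frac{1}{85}\right) + 48647}{- 597 i \sqrt{597} - 39979} = \frac{- \frac{489106}{85} + 48647}{-39979 - 597 i \sqrt{597}} = \frac{3645889}{85 \left(-39979 - 597 i \sqrt{597}\right)}$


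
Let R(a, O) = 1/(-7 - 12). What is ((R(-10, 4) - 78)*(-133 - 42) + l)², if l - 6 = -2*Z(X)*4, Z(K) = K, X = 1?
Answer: 67333503169/361 ≈ 1.8652e+8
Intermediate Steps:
R(a, O) = -1/19 (R(a, O) = 1/(-19) = -1/19)
l = -2 (l = 6 - 2*4 = 6 - 8 = -2)
((R(-10, 4) - 78)*(-133 - 42) + l)² = ((-1/19 - 78)*(-133 - 42) - 2)² = (-1483/19*(-175) - 2)² = (259525/19 - 2)² = (259487/19)² = 67333503169/361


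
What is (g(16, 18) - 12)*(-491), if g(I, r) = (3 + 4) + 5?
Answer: 0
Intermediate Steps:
g(I, r) = 12 (g(I, r) = 7 + 5 = 12)
(g(16, 18) - 12)*(-491) = (12 - 12)*(-491) = 0*(-491) = 0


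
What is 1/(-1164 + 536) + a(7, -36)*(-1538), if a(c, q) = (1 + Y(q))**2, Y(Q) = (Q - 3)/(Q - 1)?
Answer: -5578831833/859732 ≈ -6489.0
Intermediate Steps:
Y(Q) = (-3 + Q)/(-1 + Q)
a(c, q) = (1 + (-3 + q)/(-1 + q))**2
1/(-1164 + 536) + a(7, -36)*(-1538) = 1/(-1164 + 536) + (4*(-2 - 36)**2/(-1 - 36)**2)*(-1538) = 1/(-628) + (4*(-38)**2/(-37)**2)*(-1538) = -1/628 + (4*(1/1369)*1444)*(-1538) = -1/628 + (5776/1369)*(-1538) = -1/628 - 8883488/1369 = -5578831833/859732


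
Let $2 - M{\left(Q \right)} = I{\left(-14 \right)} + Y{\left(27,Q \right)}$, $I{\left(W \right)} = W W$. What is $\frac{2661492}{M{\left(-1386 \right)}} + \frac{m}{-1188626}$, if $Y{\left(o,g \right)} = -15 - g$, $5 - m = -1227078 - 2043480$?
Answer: $- \frac{3168637021087}{1860199690} \approx -1703.4$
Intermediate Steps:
$I{\left(W \right)} = W^{2}$
$m = 3270563$ ($m = 5 - \left(-1227078 - 2043480\right) = 5 - -3270558 = 5 + 3270558 = 3270563$)
$M{\left(Q \right)} = -179 + Q$ ($M{\left(Q \right)} = 2 - \left(\left(-14\right)^{2} - \left(15 + Q\right)\right) = 2 - \left(196 - \left(15 + Q\right)\right) = 2 - \left(181 - Q\right) = 2 + \left(-181 + Q\right) = -179 + Q$)
$\frac{2661492}{M{\left(-1386 \right)}} + \frac{m}{-1188626} = \frac{2661492}{-179 - 1386} + \frac{3270563}{-1188626} = \frac{2661492}{-1565} + 3270563 \left(- \frac{1}{1188626}\right) = 2661492 \left(- \frac{1}{1565}\right) - \frac{3270563}{1188626} = - \frac{2661492}{1565} - \frac{3270563}{1188626} = - \frac{3168637021087}{1860199690}$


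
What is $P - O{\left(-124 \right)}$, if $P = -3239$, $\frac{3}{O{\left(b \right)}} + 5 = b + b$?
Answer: $- \frac{819464}{253} \approx -3239.0$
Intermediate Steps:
$O{\left(b \right)} = \frac{3}{-5 + 2 b}$ ($O{\left(b \right)} = \frac{3}{-5 + \left(b + b\right)} = \frac{3}{-5 + 2 b}$)
$P - O{\left(-124 \right)} = -3239 - \frac{3}{-5 + 2 \left(-124\right)} = -3239 - \frac{3}{-5 - 248} = -3239 - \frac{3}{-253} = -3239 - 3 \left(- \frac{1}{253}\right) = -3239 - - \frac{3}{253} = -3239 + \frac{3}{253} = - \frac{819464}{253}$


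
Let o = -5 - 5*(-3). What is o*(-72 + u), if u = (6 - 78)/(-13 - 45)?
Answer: -20520/29 ≈ -707.59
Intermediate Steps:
o = 10 (o = -5 + 15 = 10)
u = 36/29 (u = -72/(-58) = -72*(-1/58) = 36/29 ≈ 1.2414)
o*(-72 + u) = 10*(-72 + 36/29) = 10*(-2052/29) = -20520/29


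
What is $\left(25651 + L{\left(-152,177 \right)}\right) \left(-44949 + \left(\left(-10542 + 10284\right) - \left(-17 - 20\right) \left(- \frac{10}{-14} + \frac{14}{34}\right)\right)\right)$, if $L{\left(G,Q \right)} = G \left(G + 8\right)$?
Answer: $- \frac{255506674825}{119} \approx -2.1471 \cdot 10^{9}$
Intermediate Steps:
$L{\left(G,Q \right)} = G \left(8 + G\right)$
$\left(25651 + L{\left(-152,177 \right)}\right) \left(-44949 + \left(\left(-10542 + 10284\right) - \left(-17 - 20\right) \left(- \frac{10}{-14} + \frac{14}{34}\right)\right)\right) = \left(25651 - 152 \left(8 - 152\right)\right) \left(-44949 + \left(\left(-10542 + 10284\right) - \left(-17 - 20\right) \left(- \frac{10}{-14} + \frac{14}{34}\right)\right)\right) = \left(25651 - -21888\right) \left(-44949 - \left(258 - 37 \left(\left(-10\right) \left(- \frac{1}{14}\right) + 14 \cdot \frac{1}{34}\right)\right)\right) = \left(25651 + 21888\right) \left(-44949 - \left(258 - 37 \left(\frac{5}{7} + \frac{7}{17}\right)\right)\right) = 47539 \left(-44949 - \left(258 - \frac{4958}{119}\right)\right) = 47539 \left(-44949 - \frac{25744}{119}\right) = 47539 \left(- \frac{5374675}{119}\right) = - \frac{255506674825}{119}$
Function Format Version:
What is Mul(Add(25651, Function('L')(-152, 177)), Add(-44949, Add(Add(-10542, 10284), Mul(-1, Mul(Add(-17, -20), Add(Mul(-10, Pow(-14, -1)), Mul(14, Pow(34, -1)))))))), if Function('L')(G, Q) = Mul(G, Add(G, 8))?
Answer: Rational(-255506674825, 119) ≈ -2.1471e+9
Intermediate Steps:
Function('L')(G, Q) = Mul(G, Add(8, G))
Mul(Add(25651, Function('L')(-152, 177)), Add(-44949, Add(Add(-10542, 10284), Mul(-1, Mul(Add(-17, -20), Add(Mul(-10, Pow(-14, -1)), Mul(14, Pow(34, -1)))))))) = Mul(Add(25651, Mul(-152, Add(8, -152))), Add(-44949, Add(Add(-10542, 10284), Mul(-1, Mul(Add(-17, -20), Add(Mul(-10, Pow(-14, -1)), Mul(14, Pow(34, -1)))))))) = Mul(Add(25651, Mul(-152, -144)), Add(-44949, Add(-258, Mul(-1, Mul(-37, Add(Mul(-10, Rational(-1, 14)), Mul(14, Rational(1, 34)))))))) = Mul(Add(25651, 21888), Add(-44949, Add(-258, Mul(-1, Mul(-37, Add(Rational(5, 7), Rational(7, 17))))))) = Mul(47539, Add(-44949, Add(-258, Mul(-1, Mul(-37, Rational(134, 119)))))) = Mul(47539, Add(-44949, Add(-258, Mul(-1, Rational(-4958, 119))))) = Mul(47539, Add(-44949, Add(-258, Rational(4958, 119)))) = Mul(47539, Add(-44949, Rational(-25744, 119))) = Mul(47539, Rational(-5374675, 119)) = Rational(-255506674825, 119)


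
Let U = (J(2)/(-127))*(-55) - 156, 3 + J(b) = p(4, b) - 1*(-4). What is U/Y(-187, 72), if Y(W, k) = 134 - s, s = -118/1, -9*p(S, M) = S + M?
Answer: -8483/13716 ≈ -0.61847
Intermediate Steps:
p(S, M) = -M/9 - S/9 (p(S, M) = -(S + M)/9 = -(M + S)/9 = -M/9 - S/9)
s = -118 (s = -118*1 = -118)
J(b) = 5/9 - b/9 (J(b) = -3 + ((-b/9 - ⅑*4) - 1*(-4)) = -3 + ((-b/9 - 4/9) + 4) = -3 + ((-4/9 - b/9) + 4) = -3 + (32/9 - b/9) = 5/9 - b/9)
Y(W, k) = 252 (Y(W, k) = 134 - 1*(-118) = 134 + 118 = 252)
U = -59381/381 (U = ((5/9 - ⅑*2)/(-127))*(-55) - 156 = ((5/9 - 2/9)*(-1/127))*(-55) - 156 = ((⅓)*(-1/127))*(-55) - 156 = -1/381*(-55) - 156 = 55/381 - 156 = -59381/381 ≈ -155.86)
U/Y(-187, 72) = -59381/381/252 = -59381/381*1/252 = -8483/13716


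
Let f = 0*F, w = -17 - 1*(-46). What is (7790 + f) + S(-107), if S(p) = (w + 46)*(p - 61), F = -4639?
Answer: -4810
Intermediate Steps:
w = 29 (w = -17 + 46 = 29)
S(p) = -4575 + 75*p (S(p) = (29 + 46)*(p - 61) = 75*(-61 + p) = -4575 + 75*p)
f = 0 (f = 0*(-4639) = 0)
(7790 + f) + S(-107) = (7790 + 0) + (-4575 + 75*(-107)) = 7790 + (-4575 - 8025) = 7790 - 12600 = -4810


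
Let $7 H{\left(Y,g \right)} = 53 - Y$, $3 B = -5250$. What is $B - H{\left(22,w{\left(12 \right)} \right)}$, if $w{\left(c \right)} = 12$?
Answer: $- \frac{12281}{7} \approx -1754.4$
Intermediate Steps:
$B = -1750$ ($B = \frac{1}{3} \left(-5250\right) = -1750$)
$H{\left(Y,g \right)} = \frac{53}{7} - \frac{Y}{7}$ ($H{\left(Y,g \right)} = \frac{53 - Y}{7} = \frac{53}{7} - \frac{Y}{7}$)
$B - H{\left(22,w{\left(12 \right)} \right)} = -1750 - \left(\frac{53}{7} - \frac{22}{7}\right) = -1750 - \frac{31}{7} = - \frac{12281}{7}$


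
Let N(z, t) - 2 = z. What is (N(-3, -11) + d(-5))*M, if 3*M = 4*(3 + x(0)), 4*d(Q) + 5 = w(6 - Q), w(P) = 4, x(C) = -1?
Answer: -10/3 ≈ -3.3333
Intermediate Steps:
d(Q) = -¼ (d(Q) = -5/4 + (¼)*4 = -5/4 + 1 = -¼)
N(z, t) = 2 + z
M = 8/3 (M = (4*(3 - 1))/3 = (4*2)/3 = (⅓)*8 = 8/3 ≈ 2.6667)
(N(-3, -11) + d(-5))*M = ((2 - 3) - ¼)*(8/3) = (-1 - ¼)*(8/3) = -5/4*8/3 = -10/3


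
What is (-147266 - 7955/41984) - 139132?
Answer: -12024141587/41984 ≈ -2.8640e+5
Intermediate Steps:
(-147266 - 7955/41984) - 139132 = -6182823699/41984 - 139132 = -12024141587/41984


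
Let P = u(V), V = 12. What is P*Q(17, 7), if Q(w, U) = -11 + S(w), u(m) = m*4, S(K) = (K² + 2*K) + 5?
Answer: 15216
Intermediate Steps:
S(K) = 5 + K² + 2*K
u(m) = 4*m
P = 48 (P = 4*12 = 48)
Q(w, U) = -6 + w² + 2*w (Q(w, U) = -11 + (5 + w² + 2*w) = -6 + w² + 2*w)
P*Q(17, 7) = 48*(-6 + 17² + 2*17) = 48*(-6 + 289 + 34) = 48*317 = 15216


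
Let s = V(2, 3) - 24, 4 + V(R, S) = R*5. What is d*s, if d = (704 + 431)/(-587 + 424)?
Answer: 20430/163 ≈ 125.34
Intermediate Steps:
V(R, S) = -4 + 5*R (V(R, S) = -4 + R*5 = -4 + 5*R)
d = -1135/163 (d = 1135/(-163) = 1135*(-1/163) = -1135/163 ≈ -6.9632)
s = -18 (s = (-4 + 5*2) - 24 = (-4 + 10) - 24 = 6 - 24 = -18)
d*s = -1135/163*(-18) = 20430/163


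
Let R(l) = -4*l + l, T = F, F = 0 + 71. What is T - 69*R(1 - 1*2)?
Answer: -136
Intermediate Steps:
F = 71
T = 71
R(l) = -3*l
T - 69*R(1 - 1*2) = 71 - (-207)*(1 - 1*2) = 71 - (-207)*(1 - 2) = 71 - (-207)*(-1) = 71 - 69*3 = 71 - 207 = -136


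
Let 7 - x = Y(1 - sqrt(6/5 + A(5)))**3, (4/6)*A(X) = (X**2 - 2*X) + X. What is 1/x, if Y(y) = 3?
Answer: -1/20 ≈ -0.050000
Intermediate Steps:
A(X) = -3*X/2 + 3*X**2/2 (A(X) = 3*((X**2 - 2*X) + X)/2 = 3*(X**2 - X)/2 = -3*X/2 + 3*X**2/2)
x = -20 (x = 7 - 1*3**3 = 7 - 1*27 = 7 - 27 = -20)
1/x = 1/(-20) = -1/20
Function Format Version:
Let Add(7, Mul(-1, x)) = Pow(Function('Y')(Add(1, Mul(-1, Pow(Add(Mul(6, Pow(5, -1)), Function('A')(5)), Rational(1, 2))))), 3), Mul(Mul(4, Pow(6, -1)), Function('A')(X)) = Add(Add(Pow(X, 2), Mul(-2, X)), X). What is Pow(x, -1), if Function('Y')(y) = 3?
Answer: Rational(-1, 20) ≈ -0.050000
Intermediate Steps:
Function('A')(X) = Add(Mul(Rational(-3, 2), X), Mul(Rational(3, 2), Pow(X, 2))) (Function('A')(X) = Mul(Rational(3, 2), Add(Add(Pow(X, 2), Mul(-2, X)), X)) = Mul(Rational(3, 2), Add(Pow(X, 2), Mul(-1, X))) = Add(Mul(Rational(-3, 2), X), Mul(Rational(3, 2), Pow(X, 2))))
x = -20 (x = Add(7, Mul(-1, Pow(3, 3))) = Add(7, Mul(-1, 27)) = Add(7, -27) = -20)
Pow(x, -1) = Pow(-20, -1) = Rational(-1, 20)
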